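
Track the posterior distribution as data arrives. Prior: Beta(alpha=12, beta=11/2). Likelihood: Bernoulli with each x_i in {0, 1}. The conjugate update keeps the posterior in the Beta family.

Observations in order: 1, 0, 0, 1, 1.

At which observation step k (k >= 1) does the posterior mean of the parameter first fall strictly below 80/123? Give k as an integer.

k = 3

obs 1: x=1 → posterior Beta(13, 11/2)
obs 2: x=0 → posterior Beta(13, 13/2)
obs 3: x=0 → posterior Beta(13, 15/2)
obs 4: x=1 → posterior Beta(14, 15/2)
obs 5: x=1 → posterior Beta(15, 15/2)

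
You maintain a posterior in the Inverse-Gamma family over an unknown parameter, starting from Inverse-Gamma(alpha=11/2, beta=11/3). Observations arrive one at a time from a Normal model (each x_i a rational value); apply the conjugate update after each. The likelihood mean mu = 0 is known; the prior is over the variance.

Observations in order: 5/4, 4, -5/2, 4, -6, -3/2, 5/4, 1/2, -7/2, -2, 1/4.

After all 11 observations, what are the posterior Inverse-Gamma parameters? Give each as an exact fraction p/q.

alpha=11, beta=4969/96

obs 1: x=5/4 → posterior Inverse-Gamma(6, 427/96)
obs 2: x=4 → posterior Inverse-Gamma(13/2, 1195/96)
obs 3: x=-5/2 → posterior Inverse-Gamma(7, 1495/96)
obs 4: x=4 → posterior Inverse-Gamma(15/2, 2263/96)
obs 5: x=-6 → posterior Inverse-Gamma(8, 3991/96)
obs 6: x=-3/2 → posterior Inverse-Gamma(17/2, 4099/96)
obs 7: x=5/4 → posterior Inverse-Gamma(9, 2087/48)
obs 8: x=1/2 → posterior Inverse-Gamma(19/2, 2093/48)
obs 9: x=-7/2 → posterior Inverse-Gamma(10, 2387/48)
obs 10: x=-2 → posterior Inverse-Gamma(21/2, 2483/48)
obs 11: x=1/4 → posterior Inverse-Gamma(11, 4969/96)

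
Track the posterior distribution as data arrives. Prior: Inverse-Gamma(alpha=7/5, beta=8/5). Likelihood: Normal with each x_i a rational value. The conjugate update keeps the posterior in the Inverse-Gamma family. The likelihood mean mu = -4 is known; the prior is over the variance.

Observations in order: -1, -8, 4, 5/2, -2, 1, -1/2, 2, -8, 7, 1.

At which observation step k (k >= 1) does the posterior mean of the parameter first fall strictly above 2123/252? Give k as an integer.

obs 1: x=-1 → posterior Inverse-Gamma(19/10, 61/10)
obs 2: x=-8 → posterior Inverse-Gamma(12/5, 141/10)
obs 3: x=4 → posterior Inverse-Gamma(29/10, 461/10)
obs 4: x=5/2 → posterior Inverse-Gamma(17/5, 2689/40)
obs 5: x=-2 → posterior Inverse-Gamma(39/10, 2769/40)
obs 6: x=1 → posterior Inverse-Gamma(22/5, 3269/40)
obs 7: x=-1/2 → posterior Inverse-Gamma(49/10, 1757/20)
obs 8: x=2 → posterior Inverse-Gamma(27/5, 2117/20)
obs 9: x=-8 → posterior Inverse-Gamma(59/10, 2277/20)
obs 10: x=7 → posterior Inverse-Gamma(32/5, 3487/20)
obs 11: x=1 → posterior Inverse-Gamma(69/10, 3737/20)

k = 2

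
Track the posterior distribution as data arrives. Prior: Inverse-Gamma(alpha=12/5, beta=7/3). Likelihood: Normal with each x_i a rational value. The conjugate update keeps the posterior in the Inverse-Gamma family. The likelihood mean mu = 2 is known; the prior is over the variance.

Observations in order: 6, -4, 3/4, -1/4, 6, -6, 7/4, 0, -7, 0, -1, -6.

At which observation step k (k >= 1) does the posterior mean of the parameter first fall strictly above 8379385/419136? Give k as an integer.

k = 12

obs 1: x=6 → posterior Inverse-Gamma(29/10, 31/3)
obs 2: x=-4 → posterior Inverse-Gamma(17/5, 85/3)
obs 3: x=3/4 → posterior Inverse-Gamma(39/10, 2795/96)
obs 4: x=-1/4 → posterior Inverse-Gamma(22/5, 1519/48)
obs 5: x=6 → posterior Inverse-Gamma(49/10, 1903/48)
obs 6: x=-6 → posterior Inverse-Gamma(27/5, 3439/48)
obs 7: x=7/4 → posterior Inverse-Gamma(59/10, 6881/96)
obs 8: x=0 → posterior Inverse-Gamma(32/5, 7073/96)
obs 9: x=-7 → posterior Inverse-Gamma(69/10, 10961/96)
obs 10: x=0 → posterior Inverse-Gamma(37/5, 11153/96)
obs 11: x=-1 → posterior Inverse-Gamma(79/10, 11585/96)
obs 12: x=-6 → posterior Inverse-Gamma(42/5, 14657/96)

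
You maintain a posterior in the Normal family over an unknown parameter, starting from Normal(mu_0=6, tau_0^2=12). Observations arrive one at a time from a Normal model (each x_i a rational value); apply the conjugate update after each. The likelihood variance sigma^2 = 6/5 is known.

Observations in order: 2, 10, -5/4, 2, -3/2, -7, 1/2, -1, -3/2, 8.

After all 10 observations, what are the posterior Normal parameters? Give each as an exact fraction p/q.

obs 1: x=2 → posterior Normal(26/11, 12/11)
obs 2: x=10 → posterior Normal(6, 4/7)
obs 3: x=-5/4 → posterior Normal(227/62, 12/31)
obs 4: x=2 → posterior Normal(267/82, 12/41)
obs 5: x=-3/2 → posterior Normal(79/34, 4/17)
obs 6: x=-7 → posterior Normal(97/122, 12/61)
obs 7: x=1/2 → posterior Normal(107/142, 12/71)
obs 8: x=-1 → posterior Normal(29/54, 4/27)
obs 9: x=-3/2 → posterior Normal(57/182, 12/91)
obs 10: x=8 → posterior Normal(217/202, 12/101)

mu_0=217/202, tau_0^2=12/101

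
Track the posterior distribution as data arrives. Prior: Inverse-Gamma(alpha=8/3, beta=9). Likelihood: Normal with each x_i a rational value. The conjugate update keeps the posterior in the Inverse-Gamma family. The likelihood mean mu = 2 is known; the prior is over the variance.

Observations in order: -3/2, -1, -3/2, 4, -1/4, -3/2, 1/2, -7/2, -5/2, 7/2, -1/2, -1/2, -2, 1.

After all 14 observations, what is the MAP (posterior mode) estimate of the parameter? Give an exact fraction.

7551/1024

obs 1: x=-3/2 → posterior Inverse-Gamma(19/6, 121/8)
obs 2: x=-1 → posterior Inverse-Gamma(11/3, 157/8)
obs 3: x=-3/2 → posterior Inverse-Gamma(25/6, 103/4)
obs 4: x=4 → posterior Inverse-Gamma(14/3, 111/4)
obs 5: x=-1/4 → posterior Inverse-Gamma(31/6, 969/32)
obs 6: x=-3/2 → posterior Inverse-Gamma(17/3, 1165/32)
obs 7: x=1/2 → posterior Inverse-Gamma(37/6, 1201/32)
obs 8: x=-7/2 → posterior Inverse-Gamma(20/3, 1685/32)
obs 9: x=-5/2 → posterior Inverse-Gamma(43/6, 2009/32)
obs 10: x=7/2 → posterior Inverse-Gamma(23/3, 2045/32)
obs 11: x=-1/2 → posterior Inverse-Gamma(49/6, 2145/32)
obs 12: x=-1/2 → posterior Inverse-Gamma(26/3, 2245/32)
obs 13: x=-2 → posterior Inverse-Gamma(55/6, 2501/32)
obs 14: x=1 → posterior Inverse-Gamma(29/3, 2517/32)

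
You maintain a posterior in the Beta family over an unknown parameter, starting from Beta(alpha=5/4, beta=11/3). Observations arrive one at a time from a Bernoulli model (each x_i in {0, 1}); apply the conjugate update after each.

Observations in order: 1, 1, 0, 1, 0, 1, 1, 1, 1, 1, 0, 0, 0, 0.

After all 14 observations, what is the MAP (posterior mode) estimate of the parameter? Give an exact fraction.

99/203

obs 1: x=1 → posterior Beta(9/4, 11/3)
obs 2: x=1 → posterior Beta(13/4, 11/3)
obs 3: x=0 → posterior Beta(13/4, 14/3)
obs 4: x=1 → posterior Beta(17/4, 14/3)
obs 5: x=0 → posterior Beta(17/4, 17/3)
obs 6: x=1 → posterior Beta(21/4, 17/3)
obs 7: x=1 → posterior Beta(25/4, 17/3)
obs 8: x=1 → posterior Beta(29/4, 17/3)
obs 9: x=1 → posterior Beta(33/4, 17/3)
obs 10: x=1 → posterior Beta(37/4, 17/3)
obs 11: x=0 → posterior Beta(37/4, 20/3)
obs 12: x=0 → posterior Beta(37/4, 23/3)
obs 13: x=0 → posterior Beta(37/4, 26/3)
obs 14: x=0 → posterior Beta(37/4, 29/3)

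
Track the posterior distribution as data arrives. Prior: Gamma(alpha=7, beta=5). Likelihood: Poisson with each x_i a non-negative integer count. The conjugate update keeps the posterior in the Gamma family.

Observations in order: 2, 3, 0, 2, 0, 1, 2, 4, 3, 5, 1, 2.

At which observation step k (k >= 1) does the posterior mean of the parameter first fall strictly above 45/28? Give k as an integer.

k = 2

obs 1: x=2 → posterior Gamma(9, 6)
obs 2: x=3 → posterior Gamma(12, 7)
obs 3: x=0 → posterior Gamma(12, 8)
obs 4: x=2 → posterior Gamma(14, 9)
obs 5: x=0 → posterior Gamma(14, 10)
obs 6: x=1 → posterior Gamma(15, 11)
obs 7: x=2 → posterior Gamma(17, 12)
obs 8: x=4 → posterior Gamma(21, 13)
obs 9: x=3 → posterior Gamma(24, 14)
obs 10: x=5 → posterior Gamma(29, 15)
obs 11: x=1 → posterior Gamma(30, 16)
obs 12: x=2 → posterior Gamma(32, 17)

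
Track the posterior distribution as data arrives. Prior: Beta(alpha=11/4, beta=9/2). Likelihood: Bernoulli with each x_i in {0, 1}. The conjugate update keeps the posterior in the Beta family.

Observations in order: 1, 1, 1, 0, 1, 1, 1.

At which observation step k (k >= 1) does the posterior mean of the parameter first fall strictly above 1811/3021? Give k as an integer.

obs 1: x=1 → posterior Beta(15/4, 9/2)
obs 2: x=1 → posterior Beta(19/4, 9/2)
obs 3: x=1 → posterior Beta(23/4, 9/2)
obs 4: x=0 → posterior Beta(23/4, 11/2)
obs 5: x=1 → posterior Beta(27/4, 11/2)
obs 6: x=1 → posterior Beta(31/4, 11/2)
obs 7: x=1 → posterior Beta(35/4, 11/2)

k = 7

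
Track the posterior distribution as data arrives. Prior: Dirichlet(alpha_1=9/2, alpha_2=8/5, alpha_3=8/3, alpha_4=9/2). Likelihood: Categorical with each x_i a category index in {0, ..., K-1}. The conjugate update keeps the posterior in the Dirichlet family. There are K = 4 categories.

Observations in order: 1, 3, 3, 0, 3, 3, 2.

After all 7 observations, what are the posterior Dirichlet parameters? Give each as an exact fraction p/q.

obs 1: x=1 → posterior Dirichlet(9/2, 13/5, 8/3, 9/2)
obs 2: x=3 → posterior Dirichlet(9/2, 13/5, 8/3, 11/2)
obs 3: x=3 → posterior Dirichlet(9/2, 13/5, 8/3, 13/2)
obs 4: x=0 → posterior Dirichlet(11/2, 13/5, 8/3, 13/2)
obs 5: x=3 → posterior Dirichlet(11/2, 13/5, 8/3, 15/2)
obs 6: x=3 → posterior Dirichlet(11/2, 13/5, 8/3, 17/2)
obs 7: x=2 → posterior Dirichlet(11/2, 13/5, 11/3, 17/2)

alpha_1=11/2, alpha_2=13/5, alpha_3=11/3, alpha_4=17/2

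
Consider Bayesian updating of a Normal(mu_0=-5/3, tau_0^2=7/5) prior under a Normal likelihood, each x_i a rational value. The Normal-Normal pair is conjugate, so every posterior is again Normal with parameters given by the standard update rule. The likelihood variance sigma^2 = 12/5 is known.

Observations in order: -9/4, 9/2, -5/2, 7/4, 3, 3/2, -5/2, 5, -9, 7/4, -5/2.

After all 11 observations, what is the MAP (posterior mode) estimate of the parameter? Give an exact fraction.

obs 1: x=-9/4 → posterior Normal(-143/76, 84/95)
obs 2: x=9/2 → posterior Normal(-17/104, 42/65)
obs 3: x=-5/2 → posterior Normal(-29/44, 28/55)
obs 4: x=7/4 → posterior Normal(-19/80, 21/50)
obs 5: x=3 → posterior Normal(23/94, 84/235)
obs 6: x=3/2 → posterior Normal(11/27, 14/45)
obs 7: x=-5/2 → posterior Normal(9/122, 84/305)
obs 8: x=5 → posterior Normal(79/136, 21/85)
obs 9: x=-9 → posterior Normal(-47/150, 28/125)
obs 10: x=7/4 → posterior Normal(-45/328, 42/205)
obs 11: x=-5/2 → posterior Normal(-115/356, 84/445)

-115/356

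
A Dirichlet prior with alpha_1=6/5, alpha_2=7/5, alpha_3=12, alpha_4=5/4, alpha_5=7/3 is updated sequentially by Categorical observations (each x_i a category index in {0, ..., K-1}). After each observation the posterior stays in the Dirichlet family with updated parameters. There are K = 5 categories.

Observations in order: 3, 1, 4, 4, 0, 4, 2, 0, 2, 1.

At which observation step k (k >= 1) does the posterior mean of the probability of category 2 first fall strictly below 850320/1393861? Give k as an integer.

obs 1: x=3 → posterior Dirichlet(6/5, 7/5, 12, 9/4, 7/3)
obs 2: x=1 → posterior Dirichlet(6/5, 12/5, 12, 9/4, 7/3)
obs 3: x=4 → posterior Dirichlet(6/5, 12/5, 12, 9/4, 10/3)
obs 4: x=4 → posterior Dirichlet(6/5, 12/5, 12, 9/4, 13/3)
obs 5: x=0 → posterior Dirichlet(11/5, 12/5, 12, 9/4, 13/3)
obs 6: x=4 → posterior Dirichlet(11/5, 12/5, 12, 9/4, 16/3)
obs 7: x=2 → posterior Dirichlet(11/5, 12/5, 13, 9/4, 16/3)
obs 8: x=0 → posterior Dirichlet(16/5, 12/5, 13, 9/4, 16/3)
obs 9: x=2 → posterior Dirichlet(16/5, 12/5, 14, 9/4, 16/3)
obs 10: x=1 → posterior Dirichlet(16/5, 17/5, 14, 9/4, 16/3)

k = 2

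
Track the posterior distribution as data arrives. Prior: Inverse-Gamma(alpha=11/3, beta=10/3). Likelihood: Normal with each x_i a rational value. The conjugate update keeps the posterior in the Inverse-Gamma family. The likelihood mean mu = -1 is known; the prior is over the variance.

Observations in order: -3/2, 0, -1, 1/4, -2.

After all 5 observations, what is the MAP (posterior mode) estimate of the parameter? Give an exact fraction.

503/688

obs 1: x=-3/2 → posterior Inverse-Gamma(25/6, 83/24)
obs 2: x=0 → posterior Inverse-Gamma(14/3, 95/24)
obs 3: x=-1 → posterior Inverse-Gamma(31/6, 95/24)
obs 4: x=1/4 → posterior Inverse-Gamma(17/3, 455/96)
obs 5: x=-2 → posterior Inverse-Gamma(37/6, 503/96)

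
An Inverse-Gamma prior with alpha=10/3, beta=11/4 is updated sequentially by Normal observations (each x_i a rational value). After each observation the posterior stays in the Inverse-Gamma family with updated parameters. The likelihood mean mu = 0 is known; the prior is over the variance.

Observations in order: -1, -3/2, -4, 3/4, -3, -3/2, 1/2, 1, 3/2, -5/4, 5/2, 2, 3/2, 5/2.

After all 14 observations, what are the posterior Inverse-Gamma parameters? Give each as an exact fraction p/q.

obs 1: x=-1 → posterior Inverse-Gamma(23/6, 13/4)
obs 2: x=-3/2 → posterior Inverse-Gamma(13/3, 35/8)
obs 3: x=-4 → posterior Inverse-Gamma(29/6, 99/8)
obs 4: x=3/4 → posterior Inverse-Gamma(16/3, 405/32)
obs 5: x=-3 → posterior Inverse-Gamma(35/6, 549/32)
obs 6: x=-3/2 → posterior Inverse-Gamma(19/3, 585/32)
obs 7: x=1/2 → posterior Inverse-Gamma(41/6, 589/32)
obs 8: x=1 → posterior Inverse-Gamma(22/3, 605/32)
obs 9: x=3/2 → posterior Inverse-Gamma(47/6, 641/32)
obs 10: x=-5/4 → posterior Inverse-Gamma(25/3, 333/16)
obs 11: x=5/2 → posterior Inverse-Gamma(53/6, 383/16)
obs 12: x=2 → posterior Inverse-Gamma(28/3, 415/16)
obs 13: x=3/2 → posterior Inverse-Gamma(59/6, 433/16)
obs 14: x=5/2 → posterior Inverse-Gamma(31/3, 483/16)

alpha=31/3, beta=483/16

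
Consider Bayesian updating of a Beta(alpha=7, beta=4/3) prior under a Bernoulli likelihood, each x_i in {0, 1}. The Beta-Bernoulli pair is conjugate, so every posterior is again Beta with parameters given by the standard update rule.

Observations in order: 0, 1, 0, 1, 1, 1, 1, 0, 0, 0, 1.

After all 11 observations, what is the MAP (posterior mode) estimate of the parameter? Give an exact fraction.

obs 1: x=0 → posterior Beta(7, 7/3)
obs 2: x=1 → posterior Beta(8, 7/3)
obs 3: x=0 → posterior Beta(8, 10/3)
obs 4: x=1 → posterior Beta(9, 10/3)
obs 5: x=1 → posterior Beta(10, 10/3)
obs 6: x=1 → posterior Beta(11, 10/3)
obs 7: x=1 → posterior Beta(12, 10/3)
obs 8: x=0 → posterior Beta(12, 13/3)
obs 9: x=0 → posterior Beta(12, 16/3)
obs 10: x=0 → posterior Beta(12, 19/3)
obs 11: x=1 → posterior Beta(13, 19/3)

9/13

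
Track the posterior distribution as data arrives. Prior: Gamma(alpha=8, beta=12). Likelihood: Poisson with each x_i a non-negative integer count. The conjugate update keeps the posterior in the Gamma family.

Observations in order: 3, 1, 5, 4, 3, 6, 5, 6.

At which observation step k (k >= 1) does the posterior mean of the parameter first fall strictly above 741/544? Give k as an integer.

obs 1: x=3 → posterior Gamma(11, 13)
obs 2: x=1 → posterior Gamma(12, 14)
obs 3: x=5 → posterior Gamma(17, 15)
obs 4: x=4 → posterior Gamma(21, 16)
obs 5: x=3 → posterior Gamma(24, 17)
obs 6: x=6 → posterior Gamma(30, 18)
obs 7: x=5 → posterior Gamma(35, 19)
obs 8: x=6 → posterior Gamma(41, 20)

k = 5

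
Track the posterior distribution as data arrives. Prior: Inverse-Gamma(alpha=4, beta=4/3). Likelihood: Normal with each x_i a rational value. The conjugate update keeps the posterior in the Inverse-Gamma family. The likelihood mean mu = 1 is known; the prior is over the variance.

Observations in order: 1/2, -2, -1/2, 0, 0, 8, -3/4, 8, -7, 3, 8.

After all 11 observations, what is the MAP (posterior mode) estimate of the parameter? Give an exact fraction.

obs 1: x=1/2 → posterior Inverse-Gamma(9/2, 35/24)
obs 2: x=-2 → posterior Inverse-Gamma(5, 143/24)
obs 3: x=-1/2 → posterior Inverse-Gamma(11/2, 85/12)
obs 4: x=0 → posterior Inverse-Gamma(6, 91/12)
obs 5: x=0 → posterior Inverse-Gamma(13/2, 97/12)
obs 6: x=8 → posterior Inverse-Gamma(7, 391/12)
obs 7: x=-3/4 → posterior Inverse-Gamma(15/2, 3275/96)
obs 8: x=8 → posterior Inverse-Gamma(8, 5627/96)
obs 9: x=-7 → posterior Inverse-Gamma(17/2, 8699/96)
obs 10: x=3 → posterior Inverse-Gamma(9, 8891/96)
obs 11: x=8 → posterior Inverse-Gamma(19/2, 11243/96)

11243/1008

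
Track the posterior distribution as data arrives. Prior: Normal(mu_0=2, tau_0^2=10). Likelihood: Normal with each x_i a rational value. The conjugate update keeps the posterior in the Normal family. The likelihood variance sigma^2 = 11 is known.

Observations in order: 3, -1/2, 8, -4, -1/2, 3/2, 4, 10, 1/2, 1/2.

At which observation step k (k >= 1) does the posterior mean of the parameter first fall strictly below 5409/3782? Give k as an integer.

k = 5

obs 1: x=3 → posterior Normal(52/21, 110/21)
obs 2: x=-1/2 → posterior Normal(47/31, 110/31)
obs 3: x=8 → posterior Normal(127/41, 110/41)
obs 4: x=-4 → posterior Normal(29/17, 110/51)
obs 5: x=-1/2 → posterior Normal(82/61, 110/61)
obs 6: x=3/2 → posterior Normal(97/71, 110/71)
obs 7: x=4 → posterior Normal(137/81, 110/81)
obs 8: x=10 → posterior Normal(237/91, 110/91)
obs 9: x=1/2 → posterior Normal(242/101, 110/101)
obs 10: x=1/2 → posterior Normal(247/111, 110/111)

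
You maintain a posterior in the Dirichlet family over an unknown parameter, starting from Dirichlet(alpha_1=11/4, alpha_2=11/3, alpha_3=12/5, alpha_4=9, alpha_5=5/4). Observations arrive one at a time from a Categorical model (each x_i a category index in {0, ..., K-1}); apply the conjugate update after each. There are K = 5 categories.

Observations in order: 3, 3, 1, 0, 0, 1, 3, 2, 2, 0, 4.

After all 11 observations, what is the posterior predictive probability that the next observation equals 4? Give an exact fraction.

obs 1: x=3 → posterior Dirichlet(11/4, 11/3, 12/5, 10, 5/4)
obs 2: x=3 → posterior Dirichlet(11/4, 11/3, 12/5, 11, 5/4)
obs 3: x=1 → posterior Dirichlet(11/4, 14/3, 12/5, 11, 5/4)
obs 4: x=0 → posterior Dirichlet(15/4, 14/3, 12/5, 11, 5/4)
obs 5: x=0 → posterior Dirichlet(19/4, 14/3, 12/5, 11, 5/4)
obs 6: x=1 → posterior Dirichlet(19/4, 17/3, 12/5, 11, 5/4)
obs 7: x=3 → posterior Dirichlet(19/4, 17/3, 12/5, 12, 5/4)
obs 8: x=2 → posterior Dirichlet(19/4, 17/3, 17/5, 12, 5/4)
obs 9: x=2 → posterior Dirichlet(19/4, 17/3, 22/5, 12, 5/4)
obs 10: x=0 → posterior Dirichlet(23/4, 17/3, 22/5, 12, 5/4)
obs 11: x=4 → posterior Dirichlet(23/4, 17/3, 22/5, 12, 9/4)

135/1804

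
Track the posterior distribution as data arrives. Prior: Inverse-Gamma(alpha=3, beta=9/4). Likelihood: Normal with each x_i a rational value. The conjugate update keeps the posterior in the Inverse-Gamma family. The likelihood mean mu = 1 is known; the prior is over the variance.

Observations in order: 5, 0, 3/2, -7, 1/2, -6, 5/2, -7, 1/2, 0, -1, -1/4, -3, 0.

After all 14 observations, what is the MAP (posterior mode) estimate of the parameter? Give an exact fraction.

3601/352

obs 1: x=5 → posterior Inverse-Gamma(7/2, 41/4)
obs 2: x=0 → posterior Inverse-Gamma(4, 43/4)
obs 3: x=3/2 → posterior Inverse-Gamma(9/2, 87/8)
obs 4: x=-7 → posterior Inverse-Gamma(5, 343/8)
obs 5: x=1/2 → posterior Inverse-Gamma(11/2, 43)
obs 6: x=-6 → posterior Inverse-Gamma(6, 135/2)
obs 7: x=5/2 → posterior Inverse-Gamma(13/2, 549/8)
obs 8: x=-7 → posterior Inverse-Gamma(7, 805/8)
obs 9: x=1/2 → posterior Inverse-Gamma(15/2, 403/4)
obs 10: x=0 → posterior Inverse-Gamma(8, 405/4)
obs 11: x=-1 → posterior Inverse-Gamma(17/2, 413/4)
obs 12: x=-1/4 → posterior Inverse-Gamma(9, 3329/32)
obs 13: x=-3 → posterior Inverse-Gamma(19/2, 3585/32)
obs 14: x=0 → posterior Inverse-Gamma(10, 3601/32)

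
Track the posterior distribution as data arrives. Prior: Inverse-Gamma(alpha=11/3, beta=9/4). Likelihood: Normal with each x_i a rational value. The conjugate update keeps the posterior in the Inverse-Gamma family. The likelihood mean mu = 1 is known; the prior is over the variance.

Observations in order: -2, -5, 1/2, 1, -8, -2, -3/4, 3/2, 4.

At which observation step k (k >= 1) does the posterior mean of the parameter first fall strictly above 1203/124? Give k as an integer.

k = 5

obs 1: x=-2 → posterior Inverse-Gamma(25/6, 27/4)
obs 2: x=-5 → posterior Inverse-Gamma(14/3, 99/4)
obs 3: x=1/2 → posterior Inverse-Gamma(31/6, 199/8)
obs 4: x=1 → posterior Inverse-Gamma(17/3, 199/8)
obs 5: x=-8 → posterior Inverse-Gamma(37/6, 523/8)
obs 6: x=-2 → posterior Inverse-Gamma(20/3, 559/8)
obs 7: x=-3/4 → posterior Inverse-Gamma(43/6, 2285/32)
obs 8: x=3/2 → posterior Inverse-Gamma(23/3, 2289/32)
obs 9: x=4 → posterior Inverse-Gamma(49/6, 2433/32)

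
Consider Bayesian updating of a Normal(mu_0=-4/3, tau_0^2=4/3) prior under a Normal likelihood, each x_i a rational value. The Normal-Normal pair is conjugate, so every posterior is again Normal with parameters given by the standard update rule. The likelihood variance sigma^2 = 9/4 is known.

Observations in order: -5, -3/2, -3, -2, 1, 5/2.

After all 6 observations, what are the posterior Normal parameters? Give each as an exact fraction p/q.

obs 1: x=-5 → posterior Normal(-116/43, 36/43)
obs 2: x=-3/2 → posterior Normal(-140/59, 36/59)
obs 3: x=-3 → posterior Normal(-188/75, 12/25)
obs 4: x=-2 → posterior Normal(-220/91, 36/91)
obs 5: x=1 → posterior Normal(-204/107, 36/107)
obs 6: x=5/2 → posterior Normal(-4/3, 12/41)

mu_0=-4/3, tau_0^2=12/41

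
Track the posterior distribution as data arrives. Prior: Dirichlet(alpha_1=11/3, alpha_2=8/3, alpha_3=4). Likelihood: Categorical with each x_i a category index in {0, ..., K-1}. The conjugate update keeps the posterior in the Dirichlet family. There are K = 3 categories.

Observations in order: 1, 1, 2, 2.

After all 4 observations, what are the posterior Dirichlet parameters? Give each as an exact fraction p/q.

alpha_1=11/3, alpha_2=14/3, alpha_3=6

obs 1: x=1 → posterior Dirichlet(11/3, 11/3, 4)
obs 2: x=1 → posterior Dirichlet(11/3, 14/3, 4)
obs 3: x=2 → posterior Dirichlet(11/3, 14/3, 5)
obs 4: x=2 → posterior Dirichlet(11/3, 14/3, 6)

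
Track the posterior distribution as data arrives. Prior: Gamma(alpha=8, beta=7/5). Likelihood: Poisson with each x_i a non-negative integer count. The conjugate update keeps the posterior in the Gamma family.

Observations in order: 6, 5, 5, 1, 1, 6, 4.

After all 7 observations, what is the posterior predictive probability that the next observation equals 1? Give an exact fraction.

obs 1: x=6 → posterior Gamma(14, 12/5)
obs 2: x=5 → posterior Gamma(19, 17/5)
obs 3: x=5 → posterior Gamma(24, 22/5)
obs 4: x=1 → posterior Gamma(25, 27/5)
obs 5: x=1 → posterior Gamma(26, 32/5)
obs 6: x=6 → posterior Gamma(32, 37/5)
obs 7: x=4 → posterior Gamma(36, 42/5)

4923194111182276854440241872568373036271628948038559549358080/73726012172171197797121788497772307620990118320641353655221487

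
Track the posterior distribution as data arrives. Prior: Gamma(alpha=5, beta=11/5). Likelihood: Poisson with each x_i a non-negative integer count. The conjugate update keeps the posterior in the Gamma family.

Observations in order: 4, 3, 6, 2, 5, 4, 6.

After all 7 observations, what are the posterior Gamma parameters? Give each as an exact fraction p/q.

obs 1: x=4 → posterior Gamma(9, 16/5)
obs 2: x=3 → posterior Gamma(12, 21/5)
obs 3: x=6 → posterior Gamma(18, 26/5)
obs 4: x=2 → posterior Gamma(20, 31/5)
obs 5: x=5 → posterior Gamma(25, 36/5)
obs 6: x=4 → posterior Gamma(29, 41/5)
obs 7: x=6 → posterior Gamma(35, 46/5)

alpha=35, beta=46/5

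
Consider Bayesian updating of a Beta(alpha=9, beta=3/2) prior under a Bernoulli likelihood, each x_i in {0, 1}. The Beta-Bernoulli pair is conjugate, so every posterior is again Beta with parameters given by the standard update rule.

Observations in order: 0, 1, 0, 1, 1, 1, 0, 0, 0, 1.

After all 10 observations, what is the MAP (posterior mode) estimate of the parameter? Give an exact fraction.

obs 1: x=0 → posterior Beta(9, 5/2)
obs 2: x=1 → posterior Beta(10, 5/2)
obs 3: x=0 → posterior Beta(10, 7/2)
obs 4: x=1 → posterior Beta(11, 7/2)
obs 5: x=1 → posterior Beta(12, 7/2)
obs 6: x=1 → posterior Beta(13, 7/2)
obs 7: x=0 → posterior Beta(13, 9/2)
obs 8: x=0 → posterior Beta(13, 11/2)
obs 9: x=0 → posterior Beta(13, 13/2)
obs 10: x=1 → posterior Beta(14, 13/2)

26/37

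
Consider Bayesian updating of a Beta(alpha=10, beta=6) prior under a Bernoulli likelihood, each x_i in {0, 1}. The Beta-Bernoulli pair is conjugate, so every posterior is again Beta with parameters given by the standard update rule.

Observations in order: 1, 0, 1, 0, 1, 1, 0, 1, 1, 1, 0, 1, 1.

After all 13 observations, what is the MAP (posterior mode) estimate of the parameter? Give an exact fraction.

2/3

obs 1: x=1 → posterior Beta(11, 6)
obs 2: x=0 → posterior Beta(11, 7)
obs 3: x=1 → posterior Beta(12, 7)
obs 4: x=0 → posterior Beta(12, 8)
obs 5: x=1 → posterior Beta(13, 8)
obs 6: x=1 → posterior Beta(14, 8)
obs 7: x=0 → posterior Beta(14, 9)
obs 8: x=1 → posterior Beta(15, 9)
obs 9: x=1 → posterior Beta(16, 9)
obs 10: x=1 → posterior Beta(17, 9)
obs 11: x=0 → posterior Beta(17, 10)
obs 12: x=1 → posterior Beta(18, 10)
obs 13: x=1 → posterior Beta(19, 10)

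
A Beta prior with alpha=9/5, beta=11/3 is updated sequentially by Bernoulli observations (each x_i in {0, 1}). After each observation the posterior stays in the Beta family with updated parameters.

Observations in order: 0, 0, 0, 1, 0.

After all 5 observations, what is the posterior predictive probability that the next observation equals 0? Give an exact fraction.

obs 1: x=0 → posterior Beta(9/5, 14/3)
obs 2: x=0 → posterior Beta(9/5, 17/3)
obs 3: x=0 → posterior Beta(9/5, 20/3)
obs 4: x=1 → posterior Beta(14/5, 20/3)
obs 5: x=0 → posterior Beta(14/5, 23/3)

115/157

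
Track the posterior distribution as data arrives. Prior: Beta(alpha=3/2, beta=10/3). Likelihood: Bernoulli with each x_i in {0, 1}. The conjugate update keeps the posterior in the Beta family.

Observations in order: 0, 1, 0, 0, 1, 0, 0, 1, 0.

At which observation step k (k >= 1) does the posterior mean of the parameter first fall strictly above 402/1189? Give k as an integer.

k = 2

obs 1: x=0 → posterior Beta(3/2, 13/3)
obs 2: x=1 → posterior Beta(5/2, 13/3)
obs 3: x=0 → posterior Beta(5/2, 16/3)
obs 4: x=0 → posterior Beta(5/2, 19/3)
obs 5: x=1 → posterior Beta(7/2, 19/3)
obs 6: x=0 → posterior Beta(7/2, 22/3)
obs 7: x=0 → posterior Beta(7/2, 25/3)
obs 8: x=1 → posterior Beta(9/2, 25/3)
obs 9: x=0 → posterior Beta(9/2, 28/3)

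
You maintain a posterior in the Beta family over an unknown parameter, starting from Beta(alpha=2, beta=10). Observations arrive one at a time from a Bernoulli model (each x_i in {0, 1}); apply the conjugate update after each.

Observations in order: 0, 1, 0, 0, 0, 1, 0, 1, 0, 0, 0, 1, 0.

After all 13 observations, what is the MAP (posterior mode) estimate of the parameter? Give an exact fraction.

obs 1: x=0 → posterior Beta(2, 11)
obs 2: x=1 → posterior Beta(3, 11)
obs 3: x=0 → posterior Beta(3, 12)
obs 4: x=0 → posterior Beta(3, 13)
obs 5: x=0 → posterior Beta(3, 14)
obs 6: x=1 → posterior Beta(4, 14)
obs 7: x=0 → posterior Beta(4, 15)
obs 8: x=1 → posterior Beta(5, 15)
obs 9: x=0 → posterior Beta(5, 16)
obs 10: x=0 → posterior Beta(5, 17)
obs 11: x=0 → posterior Beta(5, 18)
obs 12: x=1 → posterior Beta(6, 18)
obs 13: x=0 → posterior Beta(6, 19)

5/23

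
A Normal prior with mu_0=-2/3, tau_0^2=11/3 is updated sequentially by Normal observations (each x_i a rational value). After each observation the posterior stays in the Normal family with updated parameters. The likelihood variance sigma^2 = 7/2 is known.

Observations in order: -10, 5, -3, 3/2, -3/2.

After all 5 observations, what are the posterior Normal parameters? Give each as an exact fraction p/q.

mu_0=-190/131, tau_0^2=77/131

obs 1: x=-10 → posterior Normal(-234/43, 77/43)
obs 2: x=5 → posterior Normal(-124/65, 77/65)
obs 3: x=-3 → posterior Normal(-190/87, 77/87)
obs 4: x=3/2 → posterior Normal(-157/109, 77/109)
obs 5: x=-3/2 → posterior Normal(-190/131, 77/131)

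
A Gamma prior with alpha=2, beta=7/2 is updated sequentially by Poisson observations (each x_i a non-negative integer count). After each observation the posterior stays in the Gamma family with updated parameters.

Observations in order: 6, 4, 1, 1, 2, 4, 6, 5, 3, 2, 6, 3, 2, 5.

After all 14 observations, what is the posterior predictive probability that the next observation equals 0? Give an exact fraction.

obs 1: x=6 → posterior Gamma(8, 9/2)
obs 2: x=4 → posterior Gamma(12, 11/2)
obs 3: x=1 → posterior Gamma(13, 13/2)
obs 4: x=1 → posterior Gamma(14, 15/2)
obs 5: x=2 → posterior Gamma(16, 17/2)
obs 6: x=4 → posterior Gamma(20, 19/2)
obs 7: x=6 → posterior Gamma(26, 21/2)
obs 8: x=5 → posterior Gamma(31, 23/2)
obs 9: x=3 → posterior Gamma(34, 25/2)
obs 10: x=2 → posterior Gamma(36, 27/2)
obs 11: x=6 → posterior Gamma(42, 29/2)
obs 12: x=3 → posterior Gamma(45, 31/2)
obs 13: x=2 → posterior Gamma(47, 33/2)
obs 14: x=5 → posterior Gamma(52, 35/2)

195676335334400864206280649533004774272695771575314438450732268393039703369140625/3519570358731850980253052314461216733953286131069204992258030372675226266985656881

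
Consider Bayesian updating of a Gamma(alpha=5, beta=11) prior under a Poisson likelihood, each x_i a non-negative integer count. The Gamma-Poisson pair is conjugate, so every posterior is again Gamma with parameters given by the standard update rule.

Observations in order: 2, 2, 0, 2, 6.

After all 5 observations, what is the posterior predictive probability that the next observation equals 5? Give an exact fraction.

353292042499685332549632/69091933913008732880827217

obs 1: x=2 → posterior Gamma(7, 12)
obs 2: x=2 → posterior Gamma(9, 13)
obs 3: x=0 → posterior Gamma(9, 14)
obs 4: x=2 → posterior Gamma(11, 15)
obs 5: x=6 → posterior Gamma(17, 16)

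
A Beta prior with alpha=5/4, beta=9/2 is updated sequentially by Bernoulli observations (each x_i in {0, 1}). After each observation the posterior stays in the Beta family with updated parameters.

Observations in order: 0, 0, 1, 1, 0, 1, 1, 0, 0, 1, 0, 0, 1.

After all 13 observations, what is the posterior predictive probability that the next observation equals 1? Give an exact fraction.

obs 1: x=0 → posterior Beta(5/4, 11/2)
obs 2: x=0 → posterior Beta(5/4, 13/2)
obs 3: x=1 → posterior Beta(9/4, 13/2)
obs 4: x=1 → posterior Beta(13/4, 13/2)
obs 5: x=0 → posterior Beta(13/4, 15/2)
obs 6: x=1 → posterior Beta(17/4, 15/2)
obs 7: x=1 → posterior Beta(21/4, 15/2)
obs 8: x=0 → posterior Beta(21/4, 17/2)
obs 9: x=0 → posterior Beta(21/4, 19/2)
obs 10: x=1 → posterior Beta(25/4, 19/2)
obs 11: x=0 → posterior Beta(25/4, 21/2)
obs 12: x=0 → posterior Beta(25/4, 23/2)
obs 13: x=1 → posterior Beta(29/4, 23/2)

29/75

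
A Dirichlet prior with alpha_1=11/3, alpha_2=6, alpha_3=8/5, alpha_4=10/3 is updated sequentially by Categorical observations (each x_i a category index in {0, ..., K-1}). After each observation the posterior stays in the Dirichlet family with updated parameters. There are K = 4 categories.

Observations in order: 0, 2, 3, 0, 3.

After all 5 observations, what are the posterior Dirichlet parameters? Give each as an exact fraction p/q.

alpha_1=17/3, alpha_2=6, alpha_3=13/5, alpha_4=16/3

obs 1: x=0 → posterior Dirichlet(14/3, 6, 8/5, 10/3)
obs 2: x=2 → posterior Dirichlet(14/3, 6, 13/5, 10/3)
obs 3: x=3 → posterior Dirichlet(14/3, 6, 13/5, 13/3)
obs 4: x=0 → posterior Dirichlet(17/3, 6, 13/5, 13/3)
obs 5: x=3 → posterior Dirichlet(17/3, 6, 13/5, 16/3)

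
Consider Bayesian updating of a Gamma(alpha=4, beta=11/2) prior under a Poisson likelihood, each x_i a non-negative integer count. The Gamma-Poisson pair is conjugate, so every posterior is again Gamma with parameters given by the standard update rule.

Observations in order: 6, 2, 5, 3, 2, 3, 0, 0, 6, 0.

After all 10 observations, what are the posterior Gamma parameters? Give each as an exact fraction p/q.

obs 1: x=6 → posterior Gamma(10, 13/2)
obs 2: x=2 → posterior Gamma(12, 15/2)
obs 3: x=5 → posterior Gamma(17, 17/2)
obs 4: x=3 → posterior Gamma(20, 19/2)
obs 5: x=2 → posterior Gamma(22, 21/2)
obs 6: x=3 → posterior Gamma(25, 23/2)
obs 7: x=0 → posterior Gamma(25, 25/2)
obs 8: x=0 → posterior Gamma(25, 27/2)
obs 9: x=6 → posterior Gamma(31, 29/2)
obs 10: x=0 → posterior Gamma(31, 31/2)

alpha=31, beta=31/2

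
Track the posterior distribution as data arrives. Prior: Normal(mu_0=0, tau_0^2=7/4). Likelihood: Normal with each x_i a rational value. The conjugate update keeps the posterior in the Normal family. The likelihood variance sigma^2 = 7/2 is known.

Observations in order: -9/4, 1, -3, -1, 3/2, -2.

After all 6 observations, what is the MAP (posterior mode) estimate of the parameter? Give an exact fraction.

-23/32

obs 1: x=-9/4 → posterior Normal(-3/4, 7/6)
obs 2: x=1 → posterior Normal(-5/16, 7/8)
obs 3: x=-3 → posterior Normal(-17/20, 7/10)
obs 4: x=-1 → posterior Normal(-7/8, 7/12)
obs 5: x=3/2 → posterior Normal(-15/28, 1/2)
obs 6: x=-2 → posterior Normal(-23/32, 7/16)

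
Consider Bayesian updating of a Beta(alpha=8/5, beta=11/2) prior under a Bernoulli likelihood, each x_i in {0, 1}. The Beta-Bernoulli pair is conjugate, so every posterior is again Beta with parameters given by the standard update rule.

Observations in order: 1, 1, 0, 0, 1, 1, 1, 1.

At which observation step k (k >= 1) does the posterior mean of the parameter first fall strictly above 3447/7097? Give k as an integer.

obs 1: x=1 → posterior Beta(13/5, 11/2)
obs 2: x=1 → posterior Beta(18/5, 11/2)
obs 3: x=0 → posterior Beta(18/5, 13/2)
obs 4: x=0 → posterior Beta(18/5, 15/2)
obs 5: x=1 → posterior Beta(23/5, 15/2)
obs 6: x=1 → posterior Beta(28/5, 15/2)
obs 7: x=1 → posterior Beta(33/5, 15/2)
obs 8: x=1 → posterior Beta(38/5, 15/2)

k = 8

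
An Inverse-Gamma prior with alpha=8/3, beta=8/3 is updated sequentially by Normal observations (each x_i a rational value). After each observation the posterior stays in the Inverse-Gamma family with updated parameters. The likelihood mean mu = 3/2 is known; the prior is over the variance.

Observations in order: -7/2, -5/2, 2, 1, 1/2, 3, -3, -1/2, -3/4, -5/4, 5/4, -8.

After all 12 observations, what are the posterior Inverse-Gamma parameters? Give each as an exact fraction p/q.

obs 1: x=-7/2 → posterior Inverse-Gamma(19/6, 91/6)
obs 2: x=-5/2 → posterior Inverse-Gamma(11/3, 139/6)
obs 3: x=2 → posterior Inverse-Gamma(25/6, 559/24)
obs 4: x=1 → posterior Inverse-Gamma(14/3, 281/12)
obs 5: x=1/2 → posterior Inverse-Gamma(31/6, 287/12)
obs 6: x=3 → posterior Inverse-Gamma(17/3, 601/24)
obs 7: x=-3 → posterior Inverse-Gamma(37/6, 211/6)
obs 8: x=-1/2 → posterior Inverse-Gamma(20/3, 223/6)
obs 9: x=-3/4 → posterior Inverse-Gamma(43/6, 3811/96)
obs 10: x=-5/4 → posterior Inverse-Gamma(23/3, 2087/48)
obs 11: x=5/4 → posterior Inverse-Gamma(49/6, 4177/96)
obs 12: x=-8 → posterior Inverse-Gamma(26/3, 8509/96)

alpha=26/3, beta=8509/96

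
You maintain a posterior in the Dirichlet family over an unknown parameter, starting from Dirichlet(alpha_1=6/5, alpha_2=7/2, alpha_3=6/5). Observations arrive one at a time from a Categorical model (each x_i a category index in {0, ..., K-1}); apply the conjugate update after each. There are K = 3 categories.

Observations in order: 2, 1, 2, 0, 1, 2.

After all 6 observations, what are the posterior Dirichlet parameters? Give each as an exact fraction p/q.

alpha_1=11/5, alpha_2=11/2, alpha_3=21/5

obs 1: x=2 → posterior Dirichlet(6/5, 7/2, 11/5)
obs 2: x=1 → posterior Dirichlet(6/5, 9/2, 11/5)
obs 3: x=2 → posterior Dirichlet(6/5, 9/2, 16/5)
obs 4: x=0 → posterior Dirichlet(11/5, 9/2, 16/5)
obs 5: x=1 → posterior Dirichlet(11/5, 11/2, 16/5)
obs 6: x=2 → posterior Dirichlet(11/5, 11/2, 21/5)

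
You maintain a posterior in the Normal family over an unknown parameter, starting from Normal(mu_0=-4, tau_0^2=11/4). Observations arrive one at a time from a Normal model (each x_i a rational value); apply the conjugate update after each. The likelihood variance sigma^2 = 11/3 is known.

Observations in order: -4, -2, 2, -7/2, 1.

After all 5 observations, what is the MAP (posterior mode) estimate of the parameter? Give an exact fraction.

-71/38

obs 1: x=-4 → posterior Normal(-4, 11/7)
obs 2: x=-2 → posterior Normal(-17/5, 11/10)
obs 3: x=2 → posterior Normal(-28/13, 11/13)
obs 4: x=-7/2 → posterior Normal(-77/32, 11/16)
obs 5: x=1 → posterior Normal(-71/38, 11/19)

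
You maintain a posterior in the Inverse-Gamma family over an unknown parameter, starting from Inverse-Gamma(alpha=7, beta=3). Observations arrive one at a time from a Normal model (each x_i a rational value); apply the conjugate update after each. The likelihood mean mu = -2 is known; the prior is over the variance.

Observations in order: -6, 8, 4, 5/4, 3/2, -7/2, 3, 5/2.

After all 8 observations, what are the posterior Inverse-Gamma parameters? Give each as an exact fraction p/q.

obs 1: x=-6 → posterior Inverse-Gamma(15/2, 11)
obs 2: x=8 → posterior Inverse-Gamma(8, 61)
obs 3: x=4 → posterior Inverse-Gamma(17/2, 79)
obs 4: x=5/4 → posterior Inverse-Gamma(9, 2697/32)
obs 5: x=3/2 → posterior Inverse-Gamma(19/2, 2893/32)
obs 6: x=-7/2 → posterior Inverse-Gamma(10, 2929/32)
obs 7: x=3 → posterior Inverse-Gamma(21/2, 3329/32)
obs 8: x=5/2 → posterior Inverse-Gamma(11, 3653/32)

alpha=11, beta=3653/32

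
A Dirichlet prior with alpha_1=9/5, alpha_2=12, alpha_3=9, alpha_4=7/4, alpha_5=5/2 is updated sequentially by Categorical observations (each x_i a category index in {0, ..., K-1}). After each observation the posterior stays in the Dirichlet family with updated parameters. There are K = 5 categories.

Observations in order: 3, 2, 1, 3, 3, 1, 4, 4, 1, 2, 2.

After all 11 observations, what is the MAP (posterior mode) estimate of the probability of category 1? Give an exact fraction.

280/661

obs 1: x=3 → posterior Dirichlet(9/5, 12, 9, 11/4, 5/2)
obs 2: x=2 → posterior Dirichlet(9/5, 12, 10, 11/4, 5/2)
obs 3: x=1 → posterior Dirichlet(9/5, 13, 10, 11/4, 5/2)
obs 4: x=3 → posterior Dirichlet(9/5, 13, 10, 15/4, 5/2)
obs 5: x=3 → posterior Dirichlet(9/5, 13, 10, 19/4, 5/2)
obs 6: x=1 → posterior Dirichlet(9/5, 14, 10, 19/4, 5/2)
obs 7: x=4 → posterior Dirichlet(9/5, 14, 10, 19/4, 7/2)
obs 8: x=4 → posterior Dirichlet(9/5, 14, 10, 19/4, 9/2)
obs 9: x=1 → posterior Dirichlet(9/5, 15, 10, 19/4, 9/2)
obs 10: x=2 → posterior Dirichlet(9/5, 15, 11, 19/4, 9/2)
obs 11: x=2 → posterior Dirichlet(9/5, 15, 12, 19/4, 9/2)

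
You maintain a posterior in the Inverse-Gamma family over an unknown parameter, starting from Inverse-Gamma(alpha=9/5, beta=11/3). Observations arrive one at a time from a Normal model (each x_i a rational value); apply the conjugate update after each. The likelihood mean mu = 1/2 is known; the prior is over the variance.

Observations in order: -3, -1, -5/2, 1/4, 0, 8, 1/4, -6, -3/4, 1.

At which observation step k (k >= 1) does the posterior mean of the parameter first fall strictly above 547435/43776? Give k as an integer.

k = 8

obs 1: x=-3 → posterior Inverse-Gamma(23/10, 235/24)
obs 2: x=-1 → posterior Inverse-Gamma(14/5, 131/12)
obs 3: x=-5/2 → posterior Inverse-Gamma(33/10, 185/12)
obs 4: x=1/4 → posterior Inverse-Gamma(19/5, 1483/96)
obs 5: x=0 → posterior Inverse-Gamma(43/10, 1495/96)
obs 6: x=8 → posterior Inverse-Gamma(24/5, 4195/96)
obs 7: x=1/4 → posterior Inverse-Gamma(53/10, 2099/48)
obs 8: x=-6 → posterior Inverse-Gamma(29/5, 3113/48)
obs 9: x=-3/4 → posterior Inverse-Gamma(63/10, 6301/96)
obs 10: x=1 → posterior Inverse-Gamma(34/5, 6313/96)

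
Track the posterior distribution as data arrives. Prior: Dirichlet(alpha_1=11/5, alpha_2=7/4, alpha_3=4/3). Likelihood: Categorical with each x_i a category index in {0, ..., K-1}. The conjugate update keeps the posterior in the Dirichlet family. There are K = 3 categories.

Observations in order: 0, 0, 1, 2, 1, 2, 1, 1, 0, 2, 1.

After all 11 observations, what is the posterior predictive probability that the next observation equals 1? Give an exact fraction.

405/977

obs 1: x=0 → posterior Dirichlet(16/5, 7/4, 4/3)
obs 2: x=0 → posterior Dirichlet(21/5, 7/4, 4/3)
obs 3: x=1 → posterior Dirichlet(21/5, 11/4, 4/3)
obs 4: x=2 → posterior Dirichlet(21/5, 11/4, 7/3)
obs 5: x=1 → posterior Dirichlet(21/5, 15/4, 7/3)
obs 6: x=2 → posterior Dirichlet(21/5, 15/4, 10/3)
obs 7: x=1 → posterior Dirichlet(21/5, 19/4, 10/3)
obs 8: x=1 → posterior Dirichlet(21/5, 23/4, 10/3)
obs 9: x=0 → posterior Dirichlet(26/5, 23/4, 10/3)
obs 10: x=2 → posterior Dirichlet(26/5, 23/4, 13/3)
obs 11: x=1 → posterior Dirichlet(26/5, 27/4, 13/3)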